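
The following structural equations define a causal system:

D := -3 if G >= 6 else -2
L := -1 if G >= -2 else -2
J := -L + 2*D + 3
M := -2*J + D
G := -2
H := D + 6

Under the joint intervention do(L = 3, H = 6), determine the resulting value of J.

The joint intervention fixes L = 3, H = 6, removing each variable's own equation.
D = -3 if G >= 6 else -2  [with G=-2]  = -2
J = -L + 2*D + 3  [with L=3, D=-2]  = -4

-4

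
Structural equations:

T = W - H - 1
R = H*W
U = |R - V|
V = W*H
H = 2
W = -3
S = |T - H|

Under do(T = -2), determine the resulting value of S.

The intervention breaks the incoming arrows to T: T = W - H - 1 no longer applies, and T = -2.
S = |T - H|  [with T=-2, H=2]  = 4

4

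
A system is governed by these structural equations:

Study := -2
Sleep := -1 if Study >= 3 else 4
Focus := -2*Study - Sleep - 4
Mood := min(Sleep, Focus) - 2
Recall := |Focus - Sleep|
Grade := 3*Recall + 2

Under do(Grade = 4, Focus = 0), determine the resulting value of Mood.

Under do(Grade = 4, Focus = 0), each intervened variable's structural equation is replaced by its fixed value.
Sleep = -1 if Study >= 3 else 4  [with Study=-2]  = 4
Mood = min(Sleep, Focus) - 2  [with Sleep=4, Focus=0]  = -2

-2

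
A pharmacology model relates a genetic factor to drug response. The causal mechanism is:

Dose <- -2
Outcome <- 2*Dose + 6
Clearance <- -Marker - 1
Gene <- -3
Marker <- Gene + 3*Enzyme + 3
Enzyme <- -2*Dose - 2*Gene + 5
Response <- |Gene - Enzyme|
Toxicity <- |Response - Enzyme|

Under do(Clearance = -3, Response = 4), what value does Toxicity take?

Setting Clearance = -3, Response = 4 by intervention discards those variables' equations.
Enzyme = -2*Dose - 2*Gene + 5  [with Dose=-2, Gene=-3]  = 15
Toxicity = |Response - Enzyme|  [with Response=4, Enzyme=15]  = 11

11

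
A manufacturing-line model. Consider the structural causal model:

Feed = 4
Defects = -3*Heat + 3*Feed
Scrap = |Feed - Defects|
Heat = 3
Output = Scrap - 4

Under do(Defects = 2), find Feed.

Under do(Defects=2), the mechanism Defects = -3*Heat + 3*Feed is discarded; Defects is fixed at 2.
Feed is not downstream of the intervention, so its value is determined by the original equations.

4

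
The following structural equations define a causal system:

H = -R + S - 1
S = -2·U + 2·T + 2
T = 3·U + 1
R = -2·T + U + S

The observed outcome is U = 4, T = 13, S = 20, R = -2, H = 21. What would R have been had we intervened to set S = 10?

The intervention breaks the incoming arrows to S: S = -2·U + 2·T + 2 no longer applies, and S = 10.
T = 3·U + 1  [with U=4]  = 13
R = -2·T + U + S  [with T=13, U=4, S=10]  = -12

-12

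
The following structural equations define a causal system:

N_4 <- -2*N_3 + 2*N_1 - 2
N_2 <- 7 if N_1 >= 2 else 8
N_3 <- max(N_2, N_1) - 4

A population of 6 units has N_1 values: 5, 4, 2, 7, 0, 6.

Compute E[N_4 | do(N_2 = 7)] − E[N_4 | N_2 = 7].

-1.6

do(N_2=7) breaks N_2's dependence on N_1. With N_2=7 fixed, N_4 across the units is 2, 0, -4, 6, -8, 4, mean 0.
Conditioning on N_2=7 selects the 5 unit(s) with N_1 ∈ {5, 4, 2, 7, 6}. Their N_4 values: 2, 0, -4, 6, 4. Mean = 1.6.
Difference = 0 − 1.6 = -1.6.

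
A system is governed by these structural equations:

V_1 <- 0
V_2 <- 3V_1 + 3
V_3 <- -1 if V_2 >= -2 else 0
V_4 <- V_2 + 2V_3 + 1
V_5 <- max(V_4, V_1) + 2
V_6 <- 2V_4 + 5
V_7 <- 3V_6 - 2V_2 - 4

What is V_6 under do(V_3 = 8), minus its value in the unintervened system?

36

The intervention breaks the incoming arrows to V_3: V_3 <- -1 if V_2 >= -2 else 0 no longer applies, and V_3 = 8.
V_2 = 3V_1 + 3  [with V_1=0]  = 3
V_4 = V_2 + 2V_3 + 1  [with V_2=3, V_3=8]  = 20
V_6 = 2V_4 + 5  [with V_4=20]  = 45
Without intervention: V_2 = 3V_1 + 3  [with V_1=0]  = 3; V_3 = -1 if V_2 >= -2 else 0  [with V_2=3]  = -1; V_4 = V_2 + 2V_3 + 1  [with V_2=3, V_3=-1]  = 2; V_6 = 2V_4 + 5  [with V_4=2]  = 9.
Change = 45 − 9 = 36.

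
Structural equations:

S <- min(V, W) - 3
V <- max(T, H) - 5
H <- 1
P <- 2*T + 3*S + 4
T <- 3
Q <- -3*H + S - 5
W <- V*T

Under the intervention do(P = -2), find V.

Intervening sets P = -2 and removes its equation (P <- 2*T + 3*S + 4).
V is not downstream of the intervention, so its value is determined by the original equations.
V = max(T, H) - 5  [with T=3, H=1]  = -2

-2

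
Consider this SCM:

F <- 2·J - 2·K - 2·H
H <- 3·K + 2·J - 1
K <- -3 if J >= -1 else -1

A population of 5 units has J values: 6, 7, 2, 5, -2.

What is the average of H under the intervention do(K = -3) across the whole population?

-2.8

do(K=-3) breaks K's dependence on J. With K=-3 fixed, H across the units is 2, 4, -6, 0, -14, mean -2.8.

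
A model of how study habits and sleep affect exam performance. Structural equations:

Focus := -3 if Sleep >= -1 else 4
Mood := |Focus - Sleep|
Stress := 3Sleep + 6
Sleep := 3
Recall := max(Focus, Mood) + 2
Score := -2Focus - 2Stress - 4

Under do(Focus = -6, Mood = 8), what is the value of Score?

The joint intervention fixes Focus = -6, Mood = 8, removing each variable's own equation.
Stress = 3Sleep + 6  [with Sleep=3]  = 15
Score = -2Focus - 2Stress - 4  [with Focus=-6, Stress=15]  = -22

-22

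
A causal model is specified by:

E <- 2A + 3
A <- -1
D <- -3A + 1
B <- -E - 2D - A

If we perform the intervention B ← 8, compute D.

The intervention breaks the incoming arrows to B: B <- -E - 2D - A no longer applies, and B = 8.
Since D is not a descendant of the intervened variable, it is unaffected.
D = -3A + 1  [with A=-1]  = 4

4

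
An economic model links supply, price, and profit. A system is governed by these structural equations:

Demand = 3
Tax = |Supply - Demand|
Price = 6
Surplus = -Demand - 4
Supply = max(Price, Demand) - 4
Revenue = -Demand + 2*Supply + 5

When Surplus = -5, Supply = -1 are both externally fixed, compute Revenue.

0

Under do(Surplus = -5, Supply = -1), each intervened variable's structural equation is replaced by its fixed value.
Revenue = -Demand + 2*Supply + 5  [with Demand=3, Supply=-1]  = 0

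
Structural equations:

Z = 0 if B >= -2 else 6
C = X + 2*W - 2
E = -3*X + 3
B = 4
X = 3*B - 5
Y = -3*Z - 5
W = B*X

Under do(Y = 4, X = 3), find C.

Setting Y = 4, X = 3 by intervention discards those variables' equations.
W = B*X  [with B=4, X=3]  = 12
C = X + 2*W - 2  [with X=3, W=12]  = 25

25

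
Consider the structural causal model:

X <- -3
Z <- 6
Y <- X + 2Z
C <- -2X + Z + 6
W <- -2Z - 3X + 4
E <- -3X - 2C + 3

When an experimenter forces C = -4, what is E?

do(C=-4) replaces the equation C <- -2X + Z + 6 with the constant C = -4.
E = -3X - 2C + 3  [with X=-3, C=-4]  = 20

20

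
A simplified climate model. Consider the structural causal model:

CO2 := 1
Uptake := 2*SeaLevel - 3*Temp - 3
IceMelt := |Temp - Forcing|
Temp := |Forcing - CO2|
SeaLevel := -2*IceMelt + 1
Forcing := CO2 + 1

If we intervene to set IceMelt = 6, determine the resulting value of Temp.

Under do(IceMelt=6), the mechanism IceMelt := |Temp - Forcing| is discarded; IceMelt is fixed at 6.
Since Temp is not a descendant of the intervened variable, it is unaffected.
Forcing = CO2 + 1  [with CO2=1]  = 2
Temp = |Forcing - CO2|  [with Forcing=2, CO2=1]  = 1

1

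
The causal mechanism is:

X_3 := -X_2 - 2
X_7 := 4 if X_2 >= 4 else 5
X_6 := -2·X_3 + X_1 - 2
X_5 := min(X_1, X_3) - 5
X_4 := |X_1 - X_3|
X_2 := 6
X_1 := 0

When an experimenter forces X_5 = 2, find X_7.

Under do(X_5=2), the mechanism X_5 := min(X_1, X_3) - 5 is discarded; X_5 is fixed at 2.
Since X_7 is not a descendant of the intervened variable, it is unaffected.
X_7 = 4 if X_2 >= 4 else 5  [with X_2=6]  = 4

4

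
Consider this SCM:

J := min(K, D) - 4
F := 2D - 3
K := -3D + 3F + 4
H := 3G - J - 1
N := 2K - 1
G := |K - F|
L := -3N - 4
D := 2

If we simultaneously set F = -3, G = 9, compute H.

Setting F = -3, G = 9 by intervention discards those variables' equations.
K = -3D + 3F + 4  [with D=2, F=-3]  = -11
J = min(K, D) - 4  [with K=-11, D=2]  = -15
H = 3G - J - 1  [with G=9, J=-15]  = 41

41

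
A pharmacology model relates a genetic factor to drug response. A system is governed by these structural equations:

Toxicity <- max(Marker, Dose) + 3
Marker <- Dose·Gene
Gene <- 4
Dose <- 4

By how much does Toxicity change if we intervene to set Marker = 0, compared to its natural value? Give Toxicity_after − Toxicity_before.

-12

The intervention breaks the incoming arrows to Marker: Marker <- Dose·Gene no longer applies, and Marker = 0.
Toxicity = max(Marker, Dose) + 3  [with Marker=0, Dose=4]  = 7
Without intervention: Marker = Dose·Gene  [with Dose=4, Gene=4]  = 16; Toxicity = max(Marker, Dose) + 3  [with Marker=16, Dose=4]  = 19.
Change = 7 − 19 = -12.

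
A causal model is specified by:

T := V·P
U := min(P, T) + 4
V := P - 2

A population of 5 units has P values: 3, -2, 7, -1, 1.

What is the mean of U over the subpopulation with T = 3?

E[U|T=3] averages over only the 2 units with T=3 (P = 3, -1): U = 7, 3, mean 5.

5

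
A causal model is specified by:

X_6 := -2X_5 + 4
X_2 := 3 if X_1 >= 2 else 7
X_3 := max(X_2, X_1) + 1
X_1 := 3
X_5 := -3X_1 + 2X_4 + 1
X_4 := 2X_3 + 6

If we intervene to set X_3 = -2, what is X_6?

12

The intervention breaks the incoming arrows to X_3: X_3 := max(X_2, X_1) + 1 no longer applies, and X_3 = -2.
X_4 = 2X_3 + 6  [with X_3=-2]  = 2
X_5 = -3X_1 + 2X_4 + 1  [with X_1=3, X_4=2]  = -4
X_6 = -2X_5 + 4  [with X_5=-4]  = 12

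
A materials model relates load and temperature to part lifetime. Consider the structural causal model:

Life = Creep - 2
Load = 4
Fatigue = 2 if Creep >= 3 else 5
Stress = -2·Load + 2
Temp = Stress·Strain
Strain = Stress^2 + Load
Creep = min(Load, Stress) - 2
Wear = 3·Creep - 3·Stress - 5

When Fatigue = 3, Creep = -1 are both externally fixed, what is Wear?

Setting Fatigue = 3, Creep = -1 by intervention discards those variables' equations.
Stress = -2·Load + 2  [with Load=4]  = -6
Wear = 3·Creep - 3·Stress - 5  [with Creep=-1, Stress=-6]  = 10

10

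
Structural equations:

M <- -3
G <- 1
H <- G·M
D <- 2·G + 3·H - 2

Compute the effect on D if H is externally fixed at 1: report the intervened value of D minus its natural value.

12

The intervention breaks the incoming arrows to H: H <- G·M no longer applies, and H = 1.
D = 2·G + 3·H - 2  [with G=1, H=1]  = 3
Without intervention: H = G·M  [with G=1, M=-3]  = -3; D = 2·G + 3·H - 2  [with G=1, H=-3]  = -9.
Change = 3 − (-9) = 12.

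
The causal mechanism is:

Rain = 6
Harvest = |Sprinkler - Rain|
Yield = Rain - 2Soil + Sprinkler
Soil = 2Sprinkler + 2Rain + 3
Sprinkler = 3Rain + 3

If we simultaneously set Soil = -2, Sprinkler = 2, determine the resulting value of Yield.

12

The joint intervention fixes Soil = -2, Sprinkler = 2, removing each variable's own equation.
Yield = Rain - 2Soil + Sprinkler  [with Rain=6, Soil=-2, Sprinkler=2]  = 12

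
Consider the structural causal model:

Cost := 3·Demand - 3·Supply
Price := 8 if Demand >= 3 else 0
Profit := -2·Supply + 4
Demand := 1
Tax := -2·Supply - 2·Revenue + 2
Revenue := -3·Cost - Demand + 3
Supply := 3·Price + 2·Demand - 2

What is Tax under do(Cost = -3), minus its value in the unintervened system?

-36

Under do(Cost=-3), the mechanism Cost := 3·Demand - 3·Supply is discarded; Cost is fixed at -3.
Price = 8 if Demand >= 3 else 0  [with Demand=1]  = 0
Supply = 3·Price + 2·Demand - 2  [with Price=0, Demand=1]  = 0
Revenue = -3·Cost - Demand + 3  [with Cost=-3, Demand=1]  = 11
Tax = -2·Supply - 2·Revenue + 2  [with Supply=0, Revenue=11]  = -20
Without intervention: Price = 8 if Demand >= 3 else 0  [with Demand=1]  = 0; Supply = 3·Price + 2·Demand - 2  [with Price=0, Demand=1]  = 0; Cost = 3·Demand - 3·Supply  [with Demand=1, Supply=0]  = 3; Revenue = -3·Cost - Demand + 3  [with Cost=3, Demand=1]  = -7; Tax = -2·Supply - 2·Revenue + 2  [with Supply=0, Revenue=-7]  = 16.
Change = -20 − 16 = -36.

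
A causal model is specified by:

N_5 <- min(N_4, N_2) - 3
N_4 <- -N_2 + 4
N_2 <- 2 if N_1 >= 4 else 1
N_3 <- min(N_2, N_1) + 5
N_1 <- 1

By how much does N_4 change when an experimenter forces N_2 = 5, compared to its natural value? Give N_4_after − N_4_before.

-4

Under do(N_2=5), the mechanism N_2 <- 2 if N_1 >= 4 else 1 is discarded; N_2 is fixed at 5.
N_4 = -N_2 + 4  [with N_2=5]  = -1
Without intervention: N_2 = 2 if N_1 >= 4 else 1  [with N_1=1]  = 1; N_4 = -N_2 + 4  [with N_2=1]  = 3.
Change = -1 − 3 = -4.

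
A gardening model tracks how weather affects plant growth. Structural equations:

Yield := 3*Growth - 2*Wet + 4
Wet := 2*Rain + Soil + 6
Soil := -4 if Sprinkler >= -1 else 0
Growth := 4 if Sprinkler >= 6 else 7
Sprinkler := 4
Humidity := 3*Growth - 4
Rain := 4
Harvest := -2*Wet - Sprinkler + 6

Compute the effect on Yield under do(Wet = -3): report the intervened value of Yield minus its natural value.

The intervention breaks the incoming arrows to Wet: Wet := 2*Rain + Soil + 6 no longer applies, and Wet = -3.
Growth = 4 if Sprinkler >= 6 else 7  [with Sprinkler=4]  = 7
Yield = 3*Growth - 2*Wet + 4  [with Growth=7, Wet=-3]  = 31
Without intervention: Soil = -4 if Sprinkler >= -1 else 0  [with Sprinkler=4]  = -4; Wet = 2*Rain + Soil + 6  [with Rain=4, Soil=-4]  = 10; Growth = 4 if Sprinkler >= 6 else 7  [with Sprinkler=4]  = 7; Yield = 3*Growth - 2*Wet + 4  [with Growth=7, Wet=10]  = 5.
Change = 31 − 5 = 26.

26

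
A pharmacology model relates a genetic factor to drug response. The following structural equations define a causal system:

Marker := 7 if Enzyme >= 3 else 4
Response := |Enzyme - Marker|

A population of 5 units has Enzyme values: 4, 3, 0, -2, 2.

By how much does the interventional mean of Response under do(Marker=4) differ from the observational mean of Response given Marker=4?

-1.4

do(Marker=4) breaks Marker's dependence on Enzyme. With Marker=4 fixed, Response across the units is 0, 1, 4, 6, 2, mean 2.6.
Observing Marker=4 restricts to units where Marker's equation naturally yields 4: Enzyme ∈ {0, -2, 2}. In that subpopulation Response = 4, 6, 2, mean 4.
Difference = 2.6 − 4 = -1.4.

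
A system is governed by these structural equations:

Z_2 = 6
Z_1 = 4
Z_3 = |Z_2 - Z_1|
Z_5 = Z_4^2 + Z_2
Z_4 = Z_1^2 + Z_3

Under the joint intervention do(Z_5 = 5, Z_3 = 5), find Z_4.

21

Under do(Z_5 = 5, Z_3 = 5), each intervened variable's structural equation is replaced by its fixed value.
Z_4 = Z_1^2 + Z_3  [with Z_1=4, Z_3=5]  = 21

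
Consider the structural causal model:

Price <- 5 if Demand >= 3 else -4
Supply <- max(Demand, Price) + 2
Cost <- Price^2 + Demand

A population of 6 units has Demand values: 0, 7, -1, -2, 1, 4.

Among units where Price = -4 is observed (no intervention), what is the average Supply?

E[Supply|Price=-4] averages over only the 4 units with Price=-4 (Demand = 0, -1, -2, 1): Supply = 2, 1, 0, 3, mean 1.5.

1.5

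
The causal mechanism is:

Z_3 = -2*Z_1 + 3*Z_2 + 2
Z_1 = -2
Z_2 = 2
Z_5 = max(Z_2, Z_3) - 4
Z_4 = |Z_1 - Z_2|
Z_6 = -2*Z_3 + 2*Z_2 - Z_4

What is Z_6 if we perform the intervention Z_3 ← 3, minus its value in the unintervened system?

18

The intervention breaks the incoming arrows to Z_3: Z_3 = -2*Z_1 + 3*Z_2 + 2 no longer applies, and Z_3 = 3.
Z_4 = |Z_1 - Z_2|  [with Z_1=-2, Z_2=2]  = 4
Z_6 = -2*Z_3 + 2*Z_2 - Z_4  [with Z_3=3, Z_2=2, Z_4=4]  = -6
Without intervention: Z_3 = -2*Z_1 + 3*Z_2 + 2  [with Z_1=-2, Z_2=2]  = 12; Z_4 = |Z_1 - Z_2|  [with Z_1=-2, Z_2=2]  = 4; Z_6 = -2*Z_3 + 2*Z_2 - Z_4  [with Z_3=12, Z_2=2, Z_4=4]  = -24.
Change = -6 − (-24) = 18.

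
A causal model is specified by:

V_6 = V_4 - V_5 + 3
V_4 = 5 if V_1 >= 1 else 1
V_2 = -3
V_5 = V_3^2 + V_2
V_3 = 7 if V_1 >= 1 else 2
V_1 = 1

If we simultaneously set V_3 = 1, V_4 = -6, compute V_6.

-1

Setting V_3 = 1, V_4 = -6 by intervention discards those variables' equations.
V_5 = V_3^2 + V_2  [with V_3=1, V_2=-3]  = -2
V_6 = V_4 - V_5 + 3  [with V_4=-6, V_5=-2]  = -1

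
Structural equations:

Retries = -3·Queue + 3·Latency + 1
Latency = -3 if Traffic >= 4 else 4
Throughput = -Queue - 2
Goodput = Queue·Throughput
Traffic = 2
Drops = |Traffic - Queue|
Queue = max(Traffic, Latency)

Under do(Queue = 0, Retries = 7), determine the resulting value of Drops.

The joint intervention fixes Queue = 0, Retries = 7, removing each variable's own equation.
Drops = |Traffic - Queue|  [with Traffic=2, Queue=0]  = 2

2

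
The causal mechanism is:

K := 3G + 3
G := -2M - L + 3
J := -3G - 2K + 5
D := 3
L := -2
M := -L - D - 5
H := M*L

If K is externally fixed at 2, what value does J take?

-50

The intervention breaks the incoming arrows to K: K := 3G + 3 no longer applies, and K = 2.
M = -L - D - 5  [with L=-2, D=3]  = -6
G = -2M - L + 3  [with M=-6, L=-2]  = 17
J = -3G - 2K + 5  [with G=17, K=2]  = -50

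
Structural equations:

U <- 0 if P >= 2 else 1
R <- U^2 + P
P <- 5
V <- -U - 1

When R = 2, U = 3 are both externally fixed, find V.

-4

Setting R = 2, U = 3 by intervention discards those variables' equations.
V = -U - 1  [with U=3]  = -4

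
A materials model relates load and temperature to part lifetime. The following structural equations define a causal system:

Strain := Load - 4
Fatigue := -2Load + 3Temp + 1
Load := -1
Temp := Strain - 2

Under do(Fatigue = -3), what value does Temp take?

-7

Under do(Fatigue=-3), the mechanism Fatigue := -2Load + 3Temp + 1 is discarded; Fatigue is fixed at -3.
Since Temp is not a descendant of the intervened variable, it is unaffected.
Strain = Load - 4  [with Load=-1]  = -5
Temp = Strain - 2  [with Strain=-5]  = -7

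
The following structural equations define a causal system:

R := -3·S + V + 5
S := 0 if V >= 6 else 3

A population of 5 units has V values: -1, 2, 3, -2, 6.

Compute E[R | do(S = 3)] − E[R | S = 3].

do(S=3) breaks S's dependence on V. With S=3 fixed, R across the units is -5, -2, -1, -6, 2, mean -2.4.
Conditioning on S=3 selects the 4 unit(s) with V ∈ {-1, 2, 3, -2}. Their R values: -5, -2, -1, -6. Mean = -3.5.
Difference = -2.4 − (-3.5) = 1.1.

1.1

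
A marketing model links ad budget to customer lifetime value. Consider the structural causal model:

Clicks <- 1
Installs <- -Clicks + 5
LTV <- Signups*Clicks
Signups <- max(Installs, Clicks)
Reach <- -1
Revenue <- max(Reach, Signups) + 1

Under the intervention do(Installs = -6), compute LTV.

The intervention breaks the incoming arrows to Installs: Installs <- -Clicks + 5 no longer applies, and Installs = -6.
Signups = max(Installs, Clicks)  [with Installs=-6, Clicks=1]  = 1
LTV = Signups*Clicks  [with Signups=1, Clicks=1]  = 1

1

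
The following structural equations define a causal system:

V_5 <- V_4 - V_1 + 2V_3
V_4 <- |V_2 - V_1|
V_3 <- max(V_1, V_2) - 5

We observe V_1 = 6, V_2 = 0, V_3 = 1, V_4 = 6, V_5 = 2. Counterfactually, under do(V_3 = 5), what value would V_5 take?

10

do(V_3=5) replaces the equation V_3 <- max(V_1, V_2) - 5 with the constant V_3 = 5.
V_4 = |V_2 - V_1|  [with V_2=0, V_1=6]  = 6
V_5 = V_4 - V_1 + 2V_3  [with V_4=6, V_1=6, V_3=5]  = 10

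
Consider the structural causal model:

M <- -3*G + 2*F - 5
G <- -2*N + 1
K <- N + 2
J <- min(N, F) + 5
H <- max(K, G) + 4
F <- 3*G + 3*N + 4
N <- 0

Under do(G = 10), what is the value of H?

14

Under do(G=10), the mechanism G <- -2*N + 1 is discarded; G is fixed at 10.
K = N + 2  [with N=0]  = 2
H = max(K, G) + 4  [with K=2, G=10]  = 14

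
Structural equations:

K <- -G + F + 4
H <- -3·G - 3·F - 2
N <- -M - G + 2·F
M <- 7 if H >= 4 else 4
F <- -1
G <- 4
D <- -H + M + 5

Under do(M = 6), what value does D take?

The intervention breaks the incoming arrows to M: M <- 7 if H >= 4 else 4 no longer applies, and M = 6.
H = -3·G - 3·F - 2  [with G=4, F=-1]  = -11
D = -H + M + 5  [with H=-11, M=6]  = 22

22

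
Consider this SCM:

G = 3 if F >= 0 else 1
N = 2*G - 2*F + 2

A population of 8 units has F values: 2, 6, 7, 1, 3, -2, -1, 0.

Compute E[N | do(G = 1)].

The intervention sets G=1 in all 8 units regardless of F. Recomputing N per unit gives 0, -8, -10, 2, -2, 8, 6, 4; average 0.

0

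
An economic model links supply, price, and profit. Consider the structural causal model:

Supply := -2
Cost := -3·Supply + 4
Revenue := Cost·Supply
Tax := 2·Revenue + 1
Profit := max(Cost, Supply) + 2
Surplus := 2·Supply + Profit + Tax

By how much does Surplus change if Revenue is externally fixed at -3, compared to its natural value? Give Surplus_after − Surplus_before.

The intervention breaks the incoming arrows to Revenue: Revenue := Cost·Supply no longer applies, and Revenue = -3.
Cost = -3·Supply + 4  [with Supply=-2]  = 10
Tax = 2·Revenue + 1  [with Revenue=-3]  = -5
Profit = max(Cost, Supply) + 2  [with Cost=10, Supply=-2]  = 12
Surplus = 2·Supply + Profit + Tax  [with Supply=-2, Profit=12, Tax=-5]  = 3
Without intervention: Cost = -3·Supply + 4  [with Supply=-2]  = 10; Revenue = Cost·Supply  [with Cost=10, Supply=-2]  = -20; Tax = 2·Revenue + 1  [with Revenue=-20]  = -39; Profit = max(Cost, Supply) + 2  [with Cost=10, Supply=-2]  = 12; Surplus = 2·Supply + Profit + Tax  [with Supply=-2, Profit=12, Tax=-39]  = -31.
Change = 3 − (-31) = 34.

34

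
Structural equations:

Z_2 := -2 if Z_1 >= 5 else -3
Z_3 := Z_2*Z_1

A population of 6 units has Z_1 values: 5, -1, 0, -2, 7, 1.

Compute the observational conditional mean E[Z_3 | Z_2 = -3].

1.5

Conditioning on Z_2=-3 selects the 4 unit(s) with Z_1 ∈ {-1, 0, -2, 1}. Their Z_3 values: 3, 0, 6, -3. Mean = 1.5.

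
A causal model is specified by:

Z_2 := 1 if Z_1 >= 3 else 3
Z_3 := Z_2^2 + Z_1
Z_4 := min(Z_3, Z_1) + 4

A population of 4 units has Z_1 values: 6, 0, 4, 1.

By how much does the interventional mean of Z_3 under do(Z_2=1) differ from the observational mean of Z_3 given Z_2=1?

-2.25

do(Z_2=1) breaks Z_2's dependence on Z_1. With Z_2=1 fixed, Z_3 across the units is 7, 1, 5, 2, mean 3.75.
Observing Z_2=1 restricts to units where Z_2's equation naturally yields 1: Z_1 ∈ {6, 4}. In that subpopulation Z_3 = 7, 5, mean 6.
Difference = 3.75 − 6 = -2.25.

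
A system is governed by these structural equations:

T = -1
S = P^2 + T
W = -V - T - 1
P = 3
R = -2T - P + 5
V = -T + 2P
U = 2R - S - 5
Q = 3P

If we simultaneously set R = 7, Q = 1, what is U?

1

Under do(R = 7, Q = 1), each intervened variable's structural equation is replaced by its fixed value.
S = P^2 + T  [with P=3, T=-1]  = 8
U = 2R - S - 5  [with R=7, S=8]  = 1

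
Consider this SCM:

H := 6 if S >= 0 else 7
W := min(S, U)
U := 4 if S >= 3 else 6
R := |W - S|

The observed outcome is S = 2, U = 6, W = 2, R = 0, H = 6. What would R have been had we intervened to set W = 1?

The intervention breaks the incoming arrows to W: W := min(S, U) no longer applies, and W = 1.
R = |W - S|  [with W=1, S=2]  = 1

1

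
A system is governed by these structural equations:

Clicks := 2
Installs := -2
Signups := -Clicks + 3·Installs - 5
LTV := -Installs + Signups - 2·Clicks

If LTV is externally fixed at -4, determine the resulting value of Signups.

-13

Under do(LTV=-4), the mechanism LTV := -Installs + Signups - 2·Clicks is discarded; LTV is fixed at -4.
Since Signups is not a descendant of the intervened variable, it is unaffected.
Signups = -Clicks + 3·Installs - 5  [with Clicks=2, Installs=-2]  = -13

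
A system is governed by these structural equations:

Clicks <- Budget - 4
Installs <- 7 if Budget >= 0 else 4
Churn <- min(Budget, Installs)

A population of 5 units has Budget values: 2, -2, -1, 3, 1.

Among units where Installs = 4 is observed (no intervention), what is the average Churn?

-1.5

E[Churn|Installs=4] averages over only the 2 units with Installs=4 (Budget = -2, -1): Churn = -2, -1, mean -1.5.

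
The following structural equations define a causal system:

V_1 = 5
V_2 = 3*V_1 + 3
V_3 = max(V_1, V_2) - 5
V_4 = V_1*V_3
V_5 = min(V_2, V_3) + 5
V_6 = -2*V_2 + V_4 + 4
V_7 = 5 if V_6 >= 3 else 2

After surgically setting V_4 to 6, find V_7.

The intervention breaks the incoming arrows to V_4: V_4 = V_1*V_3 no longer applies, and V_4 = 6.
V_2 = 3*V_1 + 3  [with V_1=5]  = 18
V_6 = -2*V_2 + V_4 + 4  [with V_2=18, V_4=6]  = -26
V_7 = 5 if V_6 >= 3 else 2  [with V_6=-26]  = 2

2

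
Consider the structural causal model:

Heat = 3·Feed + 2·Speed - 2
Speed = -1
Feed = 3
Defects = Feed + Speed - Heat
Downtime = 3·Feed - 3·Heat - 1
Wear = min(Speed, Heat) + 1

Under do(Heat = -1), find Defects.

do(Heat=-1) replaces the equation Heat = 3·Feed + 2·Speed - 2 with the constant Heat = -1.
Defects = Feed + Speed - Heat  [with Feed=3, Speed=-1, Heat=-1]  = 3

3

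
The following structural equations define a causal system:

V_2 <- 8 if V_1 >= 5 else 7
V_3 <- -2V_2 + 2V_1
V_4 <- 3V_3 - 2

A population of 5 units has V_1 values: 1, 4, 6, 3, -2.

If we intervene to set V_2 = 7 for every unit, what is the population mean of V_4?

The intervention sets V_2=7 in all 5 units regardless of V_1. Recomputing V_4 per unit gives -38, -20, -8, -26, -56; average -29.6.

-29.6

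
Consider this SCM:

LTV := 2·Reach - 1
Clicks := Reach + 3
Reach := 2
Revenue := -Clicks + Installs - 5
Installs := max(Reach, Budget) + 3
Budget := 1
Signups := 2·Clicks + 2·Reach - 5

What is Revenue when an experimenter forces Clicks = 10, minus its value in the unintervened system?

The intervention breaks the incoming arrows to Clicks: Clicks := Reach + 3 no longer applies, and Clicks = 10.
Installs = max(Reach, Budget) + 3  [with Reach=2, Budget=1]  = 5
Revenue = -Clicks + Installs - 5  [with Clicks=10, Installs=5]  = -10
Without intervention: Clicks = Reach + 3  [with Reach=2]  = 5; Installs = max(Reach, Budget) + 3  [with Reach=2, Budget=1]  = 5; Revenue = -Clicks + Installs - 5  [with Clicks=5, Installs=5]  = -5.
Change = -10 − (-5) = -5.

-5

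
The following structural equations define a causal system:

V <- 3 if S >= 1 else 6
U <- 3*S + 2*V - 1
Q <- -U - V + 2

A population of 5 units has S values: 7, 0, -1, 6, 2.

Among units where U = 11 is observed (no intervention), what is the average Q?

Conditioning on U=11 selects the 2 unit(s) with S ∈ {0, 2}. Their Q values: -15, -12. Mean = -13.5.

-13.5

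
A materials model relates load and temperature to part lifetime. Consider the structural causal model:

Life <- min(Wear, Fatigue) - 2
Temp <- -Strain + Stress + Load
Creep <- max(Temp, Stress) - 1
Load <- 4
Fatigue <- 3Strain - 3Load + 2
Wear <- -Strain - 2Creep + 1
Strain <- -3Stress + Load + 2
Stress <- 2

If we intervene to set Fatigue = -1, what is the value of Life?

do(Fatigue=-1) replaces the equation Fatigue <- 3Strain - 3Load + 2 with the constant Fatigue = -1.
Strain = -3Stress + Load + 2  [with Stress=2, Load=4]  = 0
Temp = -Strain + Stress + Load  [with Strain=0, Stress=2, Load=4]  = 6
Creep = max(Temp, Stress) - 1  [with Temp=6, Stress=2]  = 5
Wear = -Strain - 2Creep + 1  [with Strain=0, Creep=5]  = -9
Life = min(Wear, Fatigue) - 2  [with Wear=-9, Fatigue=-1]  = -11

-11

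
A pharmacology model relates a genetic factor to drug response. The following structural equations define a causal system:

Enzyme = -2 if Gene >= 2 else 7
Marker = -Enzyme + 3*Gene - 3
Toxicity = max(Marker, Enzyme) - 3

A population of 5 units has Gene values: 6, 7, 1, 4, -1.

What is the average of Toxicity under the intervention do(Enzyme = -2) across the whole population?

Under do(Enzyme=-2), Enzyme's equation is replaced by Enzyme=-2 for every unit. Per-unit Toxicity: 14, 17, -1, 8, -5. Mean = 6.6.

6.6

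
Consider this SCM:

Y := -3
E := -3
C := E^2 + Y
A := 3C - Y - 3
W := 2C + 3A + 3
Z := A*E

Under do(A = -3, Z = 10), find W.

6

Setting A = -3, Z = 10 by intervention discards those variables' equations.
C = E^2 + Y  [with E=-3, Y=-3]  = 6
W = 2C + 3A + 3  [with C=6, A=-3]  = 6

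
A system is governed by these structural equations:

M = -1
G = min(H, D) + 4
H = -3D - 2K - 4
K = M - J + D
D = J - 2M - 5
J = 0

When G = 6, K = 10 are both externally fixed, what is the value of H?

-15

Setting G = 6, K = 10 by intervention discards those variables' equations.
D = J - 2M - 5  [with J=0, M=-1]  = -3
H = -3D - 2K - 4  [with D=-3, K=10]  = -15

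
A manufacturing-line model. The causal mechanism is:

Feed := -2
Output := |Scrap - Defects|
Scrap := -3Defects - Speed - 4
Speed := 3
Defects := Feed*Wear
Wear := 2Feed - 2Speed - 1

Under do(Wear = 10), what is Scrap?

53

do(Wear=10) replaces the equation Wear := 2Feed - 2Speed - 1 with the constant Wear = 10.
Defects = Feed*Wear  [with Feed=-2, Wear=10]  = -20
Scrap = -3Defects - Speed - 4  [with Defects=-20, Speed=3]  = 53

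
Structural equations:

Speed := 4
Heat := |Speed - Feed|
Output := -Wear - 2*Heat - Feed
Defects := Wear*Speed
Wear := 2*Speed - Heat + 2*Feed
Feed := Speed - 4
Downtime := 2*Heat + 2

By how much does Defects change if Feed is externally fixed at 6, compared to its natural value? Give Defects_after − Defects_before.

56

do(Feed=6) replaces the equation Feed := Speed - 4 with the constant Feed = 6.
Heat = |Speed - Feed|  [with Speed=4, Feed=6]  = 2
Wear = 2*Speed - Heat + 2*Feed  [with Speed=4, Heat=2, Feed=6]  = 18
Defects = Wear*Speed  [with Wear=18, Speed=4]  = 72
Without intervention: Feed = Speed - 4  [with Speed=4]  = 0; Heat = |Speed - Feed|  [with Speed=4, Feed=0]  = 4; Wear = 2*Speed - Heat + 2*Feed  [with Speed=4, Heat=4, Feed=0]  = 4; Defects = Wear*Speed  [with Wear=4, Speed=4]  = 16.
Change = 72 − 16 = 56.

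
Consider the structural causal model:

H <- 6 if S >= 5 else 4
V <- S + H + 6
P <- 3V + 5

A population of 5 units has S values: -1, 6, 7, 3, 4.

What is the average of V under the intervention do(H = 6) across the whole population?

The intervention sets H=6 in all 5 units regardless of S. Recomputing V per unit gives 11, 18, 19, 15, 16; average 15.8.

15.8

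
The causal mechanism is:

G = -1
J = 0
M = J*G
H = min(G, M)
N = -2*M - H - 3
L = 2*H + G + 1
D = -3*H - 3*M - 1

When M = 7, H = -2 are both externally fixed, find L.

Setting M = 7, H = -2 by intervention discards those variables' equations.
L = 2*H + G + 1  [with H=-2, G=-1]  = -4

-4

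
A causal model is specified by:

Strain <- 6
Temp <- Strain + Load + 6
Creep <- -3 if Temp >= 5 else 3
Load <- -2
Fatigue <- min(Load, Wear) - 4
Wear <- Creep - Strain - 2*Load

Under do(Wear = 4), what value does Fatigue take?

The intervention breaks the incoming arrows to Wear: Wear <- Creep - Strain - 2*Load no longer applies, and Wear = 4.
Fatigue = min(Load, Wear) - 4  [with Load=-2, Wear=4]  = -6

-6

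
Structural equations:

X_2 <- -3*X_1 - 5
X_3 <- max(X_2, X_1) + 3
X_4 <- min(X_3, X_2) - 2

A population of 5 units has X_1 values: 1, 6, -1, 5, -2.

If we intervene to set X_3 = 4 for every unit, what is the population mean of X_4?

-12.4

Under do(X_3=4), X_3's equation is replaced by X_3=4 for every unit. Per-unit X_4: -10, -25, -4, -22, -1. Mean = -12.4.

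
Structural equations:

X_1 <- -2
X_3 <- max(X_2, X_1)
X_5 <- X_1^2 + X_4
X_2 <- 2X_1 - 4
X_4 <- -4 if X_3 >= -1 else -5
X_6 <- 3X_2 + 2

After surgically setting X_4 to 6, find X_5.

10

Intervening sets X_4 = 6 and removes its equation (X_4 <- -4 if X_3 >= -1 else -5).
X_5 = X_1^2 + X_4  [with X_1=-2, X_4=6]  = 10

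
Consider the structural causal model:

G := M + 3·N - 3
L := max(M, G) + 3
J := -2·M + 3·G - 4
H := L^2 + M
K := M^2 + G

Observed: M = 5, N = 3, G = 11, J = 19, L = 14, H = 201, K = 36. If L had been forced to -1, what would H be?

6

The intervention breaks the incoming arrows to L: L := max(M, G) + 3 no longer applies, and L = -1.
H = L^2 + M  [with L=-1, M=5]  = 6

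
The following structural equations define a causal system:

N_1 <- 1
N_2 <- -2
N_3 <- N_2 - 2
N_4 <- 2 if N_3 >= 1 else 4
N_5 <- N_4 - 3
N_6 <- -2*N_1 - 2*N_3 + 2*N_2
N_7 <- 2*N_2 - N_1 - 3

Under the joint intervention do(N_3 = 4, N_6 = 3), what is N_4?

Setting N_3 = 4, N_6 = 3 by intervention discards those variables' equations.
N_4 = 2 if N_3 >= 1 else 4  [with N_3=4]  = 2

2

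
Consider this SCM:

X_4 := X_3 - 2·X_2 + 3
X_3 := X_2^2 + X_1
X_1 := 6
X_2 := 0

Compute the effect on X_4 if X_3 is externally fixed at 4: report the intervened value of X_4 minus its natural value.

The intervention breaks the incoming arrows to X_3: X_3 := X_2^2 + X_1 no longer applies, and X_3 = 4.
X_4 = X_3 - 2·X_2 + 3  [with X_3=4, X_2=0]  = 7
Without intervention: X_3 = X_2^2 + X_1  [with X_2=0, X_1=6]  = 6; X_4 = X_3 - 2·X_2 + 3  [with X_3=6, X_2=0]  = 9.
Change = 7 − 9 = -2.

-2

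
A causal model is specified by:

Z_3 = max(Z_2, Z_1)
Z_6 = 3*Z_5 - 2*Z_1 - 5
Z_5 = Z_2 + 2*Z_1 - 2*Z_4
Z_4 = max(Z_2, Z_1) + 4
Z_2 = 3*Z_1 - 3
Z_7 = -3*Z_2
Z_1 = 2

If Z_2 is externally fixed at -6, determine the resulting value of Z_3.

2

The intervention breaks the incoming arrows to Z_2: Z_2 = 3*Z_1 - 3 no longer applies, and Z_2 = -6.
Z_3 = max(Z_2, Z_1)  [with Z_2=-6, Z_1=2]  = 2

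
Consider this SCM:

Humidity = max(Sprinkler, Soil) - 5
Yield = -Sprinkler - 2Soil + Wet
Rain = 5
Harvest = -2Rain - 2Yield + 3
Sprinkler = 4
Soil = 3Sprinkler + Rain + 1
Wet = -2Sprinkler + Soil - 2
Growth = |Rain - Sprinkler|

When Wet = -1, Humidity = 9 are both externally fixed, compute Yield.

-41

Setting Wet = -1, Humidity = 9 by intervention discards those variables' equations.
Soil = 3Sprinkler + Rain + 1  [with Sprinkler=4, Rain=5]  = 18
Yield = -Sprinkler - 2Soil + Wet  [with Sprinkler=4, Soil=18, Wet=-1]  = -41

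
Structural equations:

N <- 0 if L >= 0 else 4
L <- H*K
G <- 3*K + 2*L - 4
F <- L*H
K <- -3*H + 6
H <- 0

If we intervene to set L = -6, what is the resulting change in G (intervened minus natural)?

-12

The intervention breaks the incoming arrows to L: L <- H*K no longer applies, and L = -6.
K = -3*H + 6  [with H=0]  = 6
G = 3*K + 2*L - 4  [with K=6, L=-6]  = 2
Without intervention: K = -3*H + 6  [with H=0]  = 6; L = H*K  [with H=0, K=6]  = 0; G = 3*K + 2*L - 4  [with K=6, L=0]  = 14.
Change = 2 − 14 = -12.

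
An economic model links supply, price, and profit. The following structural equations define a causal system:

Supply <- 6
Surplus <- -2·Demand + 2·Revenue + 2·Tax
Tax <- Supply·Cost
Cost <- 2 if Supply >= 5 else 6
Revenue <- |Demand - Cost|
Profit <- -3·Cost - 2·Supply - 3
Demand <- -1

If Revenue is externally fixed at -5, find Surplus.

The intervention breaks the incoming arrows to Revenue: Revenue <- |Demand - Cost| no longer applies, and Revenue = -5.
Cost = 2 if Supply >= 5 else 6  [with Supply=6]  = 2
Tax = Supply·Cost  [with Supply=6, Cost=2]  = 12
Surplus = -2·Demand + 2·Revenue + 2·Tax  [with Demand=-1, Revenue=-5, Tax=12]  = 16

16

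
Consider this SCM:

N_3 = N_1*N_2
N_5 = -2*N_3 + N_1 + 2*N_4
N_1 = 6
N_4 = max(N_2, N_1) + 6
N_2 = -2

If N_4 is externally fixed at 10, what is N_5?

50

Intervening sets N_4 = 10 and removes its equation (N_4 = max(N_2, N_1) + 6).
N_3 = N_1*N_2  [with N_1=6, N_2=-2]  = -12
N_5 = -2*N_3 + N_1 + 2*N_4  [with N_3=-12, N_1=6, N_4=10]  = 50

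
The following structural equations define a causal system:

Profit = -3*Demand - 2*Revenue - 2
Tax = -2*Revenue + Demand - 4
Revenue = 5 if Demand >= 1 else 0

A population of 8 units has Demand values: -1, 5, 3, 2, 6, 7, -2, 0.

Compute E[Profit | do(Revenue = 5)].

-19.5

do(Revenue=5) breaks Revenue's dependence on Demand. With Revenue=5 fixed, Profit across the units is -9, -27, -21, -18, -30, -33, -6, -12, mean -19.5.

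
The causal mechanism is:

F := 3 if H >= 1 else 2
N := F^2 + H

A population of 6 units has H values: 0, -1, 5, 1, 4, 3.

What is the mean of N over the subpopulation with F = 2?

3.5

Observing F=2 restricts to units where F's equation naturally yields 2: H ∈ {0, -1}. In that subpopulation N = 4, 3, mean 3.5.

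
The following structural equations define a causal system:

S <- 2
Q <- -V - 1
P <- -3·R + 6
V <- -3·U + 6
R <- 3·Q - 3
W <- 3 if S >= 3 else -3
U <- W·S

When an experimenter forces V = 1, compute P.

33

The intervention breaks the incoming arrows to V: V <- -3·U + 6 no longer applies, and V = 1.
Q = -V - 1  [with V=1]  = -2
R = 3·Q - 3  [with Q=-2]  = -9
P = -3·R + 6  [with R=-9]  = 33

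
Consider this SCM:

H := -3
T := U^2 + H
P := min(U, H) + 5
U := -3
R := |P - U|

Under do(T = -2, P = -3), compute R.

The joint intervention fixes T = -2, P = -3, removing each variable's own equation.
R = |P - U|  [with P=-3, U=-3]  = 0

0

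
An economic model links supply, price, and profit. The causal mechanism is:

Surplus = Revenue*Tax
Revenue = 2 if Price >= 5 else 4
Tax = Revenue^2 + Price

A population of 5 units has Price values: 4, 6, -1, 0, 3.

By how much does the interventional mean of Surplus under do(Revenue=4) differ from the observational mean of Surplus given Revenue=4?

The intervention sets Revenue=4 in all 5 units regardless of Price. Recomputing Surplus per unit gives 80, 88, 60, 64, 76; average 73.6.
E[Surplus|Revenue=4] averages over only the 4 units with Revenue=4 (Price = 4, -1, 0, 3): Surplus = 80, 60, 64, 76, mean 70.
Difference = 73.6 − 70 = 3.6.

3.6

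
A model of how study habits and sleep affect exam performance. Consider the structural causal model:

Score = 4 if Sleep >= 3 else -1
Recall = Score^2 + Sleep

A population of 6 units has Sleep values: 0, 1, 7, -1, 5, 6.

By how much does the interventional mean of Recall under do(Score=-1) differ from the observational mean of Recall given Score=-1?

Under do(Score=-1), Score's equation is replaced by Score=-1 for every unit. Per-unit Recall: 1, 2, 8, 0, 6, 7. Mean = 4.
Conditioning on Score=-1 selects the 3 unit(s) with Sleep ∈ {0, 1, -1}. Their Recall values: 1, 2, 0. Mean = 1.
Difference = 4 − 1 = 3.

3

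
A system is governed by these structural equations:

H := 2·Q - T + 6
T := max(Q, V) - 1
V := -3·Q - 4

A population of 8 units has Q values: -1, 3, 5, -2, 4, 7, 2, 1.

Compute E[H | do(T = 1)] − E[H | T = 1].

do(T=1) breaks T's dependence on Q. With T=1 fixed, H across the units is 3, 11, 15, 1, 13, 19, 9, 7, mean 9.75.
E[H|T=1] averages over only the 2 units with T=1 (Q = -2, 2): H = 1, 9, mean 5.
Difference = 9.75 − 5 = 4.75.

4.75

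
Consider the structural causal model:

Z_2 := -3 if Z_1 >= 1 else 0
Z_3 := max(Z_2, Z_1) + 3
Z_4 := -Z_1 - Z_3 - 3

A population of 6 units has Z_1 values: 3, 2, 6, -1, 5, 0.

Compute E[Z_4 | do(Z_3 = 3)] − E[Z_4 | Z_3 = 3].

-3

do(Z_3=3) breaks Z_3's dependence on Z_1. With Z_3=3 fixed, Z_4 across the units is -9, -8, -12, -5, -11, -6, mean -8.5.
Observing Z_3=3 restricts to units where Z_3's equation naturally yields 3: Z_1 ∈ {-1, 0}. In that subpopulation Z_4 = -5, -6, mean -5.5.
Difference = -8.5 − (-5.5) = -3.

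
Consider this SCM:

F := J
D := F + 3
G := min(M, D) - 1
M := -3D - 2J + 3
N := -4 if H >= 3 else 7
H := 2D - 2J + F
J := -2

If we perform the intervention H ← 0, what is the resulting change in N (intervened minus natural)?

11

The intervention breaks the incoming arrows to H: H := 2D - 2J + F no longer applies, and H = 0.
N = -4 if H >= 3 else 7  [with H=0]  = 7
Without intervention: F = J  [with J=-2]  = -2; D = F + 3  [with F=-2]  = 1; H = 2D - 2J + F  [with D=1, J=-2, F=-2]  = 4; N = -4 if H >= 3 else 7  [with H=4]  = -4.
Change = 7 − (-4) = 11.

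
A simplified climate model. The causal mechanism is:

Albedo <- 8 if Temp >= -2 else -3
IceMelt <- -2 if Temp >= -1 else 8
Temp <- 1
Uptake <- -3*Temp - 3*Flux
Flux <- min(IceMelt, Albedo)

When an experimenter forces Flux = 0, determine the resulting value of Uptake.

Intervening sets Flux = 0 and removes its equation (Flux <- min(IceMelt, Albedo)).
Uptake = -3*Temp - 3*Flux  [with Temp=1, Flux=0]  = -3

-3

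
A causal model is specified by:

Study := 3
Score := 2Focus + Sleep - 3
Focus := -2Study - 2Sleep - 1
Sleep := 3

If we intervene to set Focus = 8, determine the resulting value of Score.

The intervention breaks the incoming arrows to Focus: Focus := -2Study - 2Sleep - 1 no longer applies, and Focus = 8.
Score = 2Focus + Sleep - 3  [with Focus=8, Sleep=3]  = 16

16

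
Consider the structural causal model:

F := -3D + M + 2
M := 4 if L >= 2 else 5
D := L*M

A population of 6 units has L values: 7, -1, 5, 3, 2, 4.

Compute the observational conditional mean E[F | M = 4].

Observing M=4 restricts to units where M's equation naturally yields 4: L ∈ {7, 5, 3, 2, 4}. In that subpopulation F = -78, -54, -30, -18, -42, mean -44.4.

-44.4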